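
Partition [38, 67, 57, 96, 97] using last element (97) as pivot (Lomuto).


Pivot: 97
  38 <= 97: advance i (no swap)
  67 <= 97: advance i (no swap)
  57 <= 97: advance i (no swap)
  96 <= 97: advance i (no swap)
Place pivot at 4: [38, 67, 57, 96, 97]

Partitioned: [38, 67, 57, 96, 97]


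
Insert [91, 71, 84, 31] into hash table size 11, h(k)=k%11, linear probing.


Insert 91: h=3 -> slot 3
Insert 71: h=5 -> slot 5
Insert 84: h=7 -> slot 7
Insert 31: h=9 -> slot 9

Table: [None, None, None, 91, None, 71, None, 84, None, 31, None]


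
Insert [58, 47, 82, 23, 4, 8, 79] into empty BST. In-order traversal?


Insert 58: root
Insert 47: L from 58
Insert 82: R from 58
Insert 23: L from 58 -> L from 47
Insert 4: L from 58 -> L from 47 -> L from 23
Insert 8: L from 58 -> L from 47 -> L from 23 -> R from 4
Insert 79: R from 58 -> L from 82

In-order: [4, 8, 23, 47, 58, 79, 82]


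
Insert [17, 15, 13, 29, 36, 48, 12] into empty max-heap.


Insert 17: [17]
Insert 15: [17, 15]
Insert 13: [17, 15, 13]
Insert 29: [29, 17, 13, 15]
Insert 36: [36, 29, 13, 15, 17]
Insert 48: [48, 29, 36, 15, 17, 13]
Insert 12: [48, 29, 36, 15, 17, 13, 12]

Final heap: [48, 29, 36, 15, 17, 13, 12]


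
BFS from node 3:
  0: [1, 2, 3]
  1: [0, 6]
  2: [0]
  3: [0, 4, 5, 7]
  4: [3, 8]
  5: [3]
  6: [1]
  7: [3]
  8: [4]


Visit 3, enqueue [0, 4, 5, 7]
Visit 0, enqueue [1, 2]
Visit 4, enqueue [8]
Visit 5, enqueue []
Visit 7, enqueue []
Visit 1, enqueue [6]
Visit 2, enqueue []
Visit 8, enqueue []
Visit 6, enqueue []

BFS order: [3, 0, 4, 5, 7, 1, 2, 8, 6]


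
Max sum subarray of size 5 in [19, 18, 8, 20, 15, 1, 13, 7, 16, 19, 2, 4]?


[0:5]: 80
[1:6]: 62
[2:7]: 57
[3:8]: 56
[4:9]: 52
[5:10]: 56
[6:11]: 57
[7:12]: 48

Max: 80 at [0:5]


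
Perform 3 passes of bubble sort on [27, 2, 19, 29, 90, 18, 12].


Initial: [27, 2, 19, 29, 90, 18, 12]
Pass 1: [2, 19, 27, 29, 18, 12, 90] (4 swaps)
Pass 2: [2, 19, 27, 18, 12, 29, 90] (2 swaps)
Pass 3: [2, 19, 18, 12, 27, 29, 90] (2 swaps)

After 3 passes: [2, 19, 18, 12, 27, 29, 90]


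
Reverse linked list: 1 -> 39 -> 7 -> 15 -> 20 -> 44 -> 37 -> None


Step 1: curr=1, set curr.next=prev(None) | reversed so far: 1
Step 2: curr=39, set curr.next=prev(1) | reversed so far: 39 -> 1
Step 3: curr=7, set curr.next=prev(39) | reversed so far: 7 -> 39 -> 1
Step 4: curr=15, set curr.next=prev(7) | reversed so far: 15 -> 7 -> 39 -> 1
Step 5: curr=20, set curr.next=prev(15) | reversed so far: 20 -> 15 -> 7 -> 39 -> 1
Step 6: curr=44, set curr.next=prev(20) | reversed so far: 44 -> 20 -> 15 -> 7 -> 39 -> 1
Step 7: curr=37, set curr.next=prev(44) | reversed so far: 37 -> 44 -> 20 -> 15 -> 7 -> 39 -> 1

37 -> 44 -> 20 -> 15 -> 7 -> 39 -> 1 -> None


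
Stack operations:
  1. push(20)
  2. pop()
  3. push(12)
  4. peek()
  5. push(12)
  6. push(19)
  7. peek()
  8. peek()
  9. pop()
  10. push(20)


push(20) -> [20]
pop()->20, []
push(12) -> [12]
peek()->12
push(12) -> [12, 12]
push(19) -> [12, 12, 19]
peek()->19
peek()->19
pop()->19, [12, 12]
push(20) -> [12, 12, 20]

Final stack: [12, 12, 20]


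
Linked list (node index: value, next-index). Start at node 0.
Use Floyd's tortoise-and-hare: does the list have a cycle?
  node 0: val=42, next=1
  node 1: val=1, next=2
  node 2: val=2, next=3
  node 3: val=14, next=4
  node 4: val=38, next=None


Floyd's tortoise (slow, +1) and hare (fast, +2):
  init: slow=0, fast=0
  step 1: slow=1, fast=2
  step 2: slow=2, fast=4
  step 3: fast -> None, no cycle

Cycle: no


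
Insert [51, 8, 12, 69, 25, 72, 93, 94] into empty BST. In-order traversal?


Insert 51: root
Insert 8: L from 51
Insert 12: L from 51 -> R from 8
Insert 69: R from 51
Insert 25: L from 51 -> R from 8 -> R from 12
Insert 72: R from 51 -> R from 69
Insert 93: R from 51 -> R from 69 -> R from 72
Insert 94: R from 51 -> R from 69 -> R from 72 -> R from 93

In-order: [8, 12, 25, 51, 69, 72, 93, 94]


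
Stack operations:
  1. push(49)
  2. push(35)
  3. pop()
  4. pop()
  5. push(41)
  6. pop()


push(49) -> [49]
push(35) -> [49, 35]
pop()->35, [49]
pop()->49, []
push(41) -> [41]
pop()->41, []

Final stack: []


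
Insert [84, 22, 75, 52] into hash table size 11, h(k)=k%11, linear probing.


Insert 84: h=7 -> slot 7
Insert 22: h=0 -> slot 0
Insert 75: h=9 -> slot 9
Insert 52: h=8 -> slot 8

Table: [22, None, None, None, None, None, None, 84, 52, 75, None]


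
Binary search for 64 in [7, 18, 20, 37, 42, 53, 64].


Step 1: lo=0, hi=6, mid=3, val=37
Step 2: lo=4, hi=6, mid=5, val=53
Step 3: lo=6, hi=6, mid=6, val=64

Found at index 6


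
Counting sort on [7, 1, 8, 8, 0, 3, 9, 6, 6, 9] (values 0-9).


Input: [7, 1, 8, 8, 0, 3, 9, 6, 6, 9]
Counts: [1, 1, 0, 1, 0, 0, 2, 1, 2, 2]

Sorted: [0, 1, 3, 6, 6, 7, 8, 8, 9, 9]


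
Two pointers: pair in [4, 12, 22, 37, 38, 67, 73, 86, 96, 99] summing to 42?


lo=0(4)+hi=9(99)=103
lo=0(4)+hi=8(96)=100
lo=0(4)+hi=7(86)=90
lo=0(4)+hi=6(73)=77
lo=0(4)+hi=5(67)=71
lo=0(4)+hi=4(38)=42

Yes: 4+38=42


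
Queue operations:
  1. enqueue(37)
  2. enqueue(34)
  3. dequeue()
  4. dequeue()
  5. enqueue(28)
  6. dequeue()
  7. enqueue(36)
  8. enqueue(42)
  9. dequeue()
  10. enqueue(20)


enqueue(37) -> [37]
enqueue(34) -> [37, 34]
dequeue()->37, [34]
dequeue()->34, []
enqueue(28) -> [28]
dequeue()->28, []
enqueue(36) -> [36]
enqueue(42) -> [36, 42]
dequeue()->36, [42]
enqueue(20) -> [42, 20]

Final queue: [42, 20]


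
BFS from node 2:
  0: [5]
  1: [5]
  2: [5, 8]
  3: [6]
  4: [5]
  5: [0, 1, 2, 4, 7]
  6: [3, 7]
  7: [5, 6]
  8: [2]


Visit 2, enqueue [5, 8]
Visit 5, enqueue [0, 1, 4, 7]
Visit 8, enqueue []
Visit 0, enqueue []
Visit 1, enqueue []
Visit 4, enqueue []
Visit 7, enqueue [6]
Visit 6, enqueue [3]
Visit 3, enqueue []

BFS order: [2, 5, 8, 0, 1, 4, 7, 6, 3]


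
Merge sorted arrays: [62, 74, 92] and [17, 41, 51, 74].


Take 17 from B
Take 41 from B
Take 51 from B
Take 62 from A
Take 74 from A
Take 74 from B

Merged: [17, 41, 51, 62, 74, 74, 92]


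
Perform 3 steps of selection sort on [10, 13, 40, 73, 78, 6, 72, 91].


Initial: [10, 13, 40, 73, 78, 6, 72, 91]
Step 1: min=6 at 5
  Swap: [6, 13, 40, 73, 78, 10, 72, 91]
Step 2: min=10 at 5
  Swap: [6, 10, 40, 73, 78, 13, 72, 91]
Step 3: min=13 at 5
  Swap: [6, 10, 13, 73, 78, 40, 72, 91]

After 3 steps: [6, 10, 13, 73, 78, 40, 72, 91]


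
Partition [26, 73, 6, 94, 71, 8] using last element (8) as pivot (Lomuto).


Pivot: 8
  6 <= 8: swap -> [6, 73, 26, 94, 71, 8]
Place pivot at 1: [6, 8, 26, 94, 71, 73]

Partitioned: [6, 8, 26, 94, 71, 73]


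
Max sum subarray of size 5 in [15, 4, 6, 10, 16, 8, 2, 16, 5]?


[0:5]: 51
[1:6]: 44
[2:7]: 42
[3:8]: 52
[4:9]: 47

Max: 52 at [3:8]


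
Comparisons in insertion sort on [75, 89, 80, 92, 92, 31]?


Algorithm: insertion sort
Input: [75, 89, 80, 92, 92, 31]
Sorted: [31, 75, 80, 89, 92, 92]

10


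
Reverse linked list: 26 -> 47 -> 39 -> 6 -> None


Step 1: curr=26, set curr.next=prev(None) | reversed so far: 26
Step 2: curr=47, set curr.next=prev(26) | reversed so far: 47 -> 26
Step 3: curr=39, set curr.next=prev(47) | reversed so far: 39 -> 47 -> 26
Step 4: curr=6, set curr.next=prev(39) | reversed so far: 6 -> 39 -> 47 -> 26

6 -> 39 -> 47 -> 26 -> None


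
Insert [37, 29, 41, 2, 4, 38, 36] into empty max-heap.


Insert 37: [37]
Insert 29: [37, 29]
Insert 41: [41, 29, 37]
Insert 2: [41, 29, 37, 2]
Insert 4: [41, 29, 37, 2, 4]
Insert 38: [41, 29, 38, 2, 4, 37]
Insert 36: [41, 29, 38, 2, 4, 37, 36]

Final heap: [41, 29, 38, 2, 4, 37, 36]


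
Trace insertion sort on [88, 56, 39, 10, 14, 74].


Initial: [88, 56, 39, 10, 14, 74]
Insert 56: [56, 88, 39, 10, 14, 74]
Insert 39: [39, 56, 88, 10, 14, 74]
Insert 10: [10, 39, 56, 88, 14, 74]
Insert 14: [10, 14, 39, 56, 88, 74]
Insert 74: [10, 14, 39, 56, 74, 88]

Sorted: [10, 14, 39, 56, 74, 88]


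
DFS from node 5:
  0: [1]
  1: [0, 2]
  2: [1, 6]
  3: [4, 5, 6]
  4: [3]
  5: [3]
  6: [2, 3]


Visit 5, push [3]
Visit 3, push [6, 4]
Visit 4, push []
Visit 6, push [2]
Visit 2, push [1]
Visit 1, push [0]
Visit 0, push []

DFS order: [5, 3, 4, 6, 2, 1, 0]


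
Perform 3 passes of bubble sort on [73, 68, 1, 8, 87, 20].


Initial: [73, 68, 1, 8, 87, 20]
Pass 1: [68, 1, 8, 73, 20, 87] (4 swaps)
Pass 2: [1, 8, 68, 20, 73, 87] (3 swaps)
Pass 3: [1, 8, 20, 68, 73, 87] (1 swaps)

After 3 passes: [1, 8, 20, 68, 73, 87]


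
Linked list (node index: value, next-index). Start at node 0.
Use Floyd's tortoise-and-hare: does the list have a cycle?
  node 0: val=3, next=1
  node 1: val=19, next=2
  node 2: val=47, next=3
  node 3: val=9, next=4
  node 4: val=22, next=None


Floyd's tortoise (slow, +1) and hare (fast, +2):
  init: slow=0, fast=0
  step 1: slow=1, fast=2
  step 2: slow=2, fast=4
  step 3: fast -> None, no cycle

Cycle: no


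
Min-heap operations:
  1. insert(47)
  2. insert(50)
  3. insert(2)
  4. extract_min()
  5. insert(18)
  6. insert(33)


insert(47) -> [47]
insert(50) -> [47, 50]
insert(2) -> [2, 50, 47]
extract_min()->2, [47, 50]
insert(18) -> [18, 50, 47]
insert(33) -> [18, 33, 47, 50]

Final heap: [18, 33, 47, 50]


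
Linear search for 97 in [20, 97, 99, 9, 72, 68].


i=0: 20!=97
i=1: 97==97 found!

Found at 1, 2 comps


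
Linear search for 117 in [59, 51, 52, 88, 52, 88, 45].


i=0: 59!=117
i=1: 51!=117
i=2: 52!=117
i=3: 88!=117
i=4: 52!=117
i=5: 88!=117
i=6: 45!=117

Not found, 7 comps


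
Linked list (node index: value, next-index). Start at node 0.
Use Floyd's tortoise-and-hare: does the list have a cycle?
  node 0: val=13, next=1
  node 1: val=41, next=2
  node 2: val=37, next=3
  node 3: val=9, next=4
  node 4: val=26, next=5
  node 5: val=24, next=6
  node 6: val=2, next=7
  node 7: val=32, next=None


Floyd's tortoise (slow, +1) and hare (fast, +2):
  init: slow=0, fast=0
  step 1: slow=1, fast=2
  step 2: slow=2, fast=4
  step 3: slow=3, fast=6
  step 4: fast 6->7->None, no cycle

Cycle: no


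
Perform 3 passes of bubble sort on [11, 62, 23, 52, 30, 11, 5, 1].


Initial: [11, 62, 23, 52, 30, 11, 5, 1]
Pass 1: [11, 23, 52, 30, 11, 5, 1, 62] (6 swaps)
Pass 2: [11, 23, 30, 11, 5, 1, 52, 62] (4 swaps)
Pass 3: [11, 23, 11, 5, 1, 30, 52, 62] (3 swaps)

After 3 passes: [11, 23, 11, 5, 1, 30, 52, 62]


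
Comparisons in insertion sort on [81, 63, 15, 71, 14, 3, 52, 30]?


Algorithm: insertion sort
Input: [81, 63, 15, 71, 14, 3, 52, 30]
Sorted: [3, 14, 15, 30, 52, 63, 71, 81]

23


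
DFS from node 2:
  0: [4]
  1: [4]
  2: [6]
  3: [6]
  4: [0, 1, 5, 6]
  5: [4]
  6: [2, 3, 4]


Visit 2, push [6]
Visit 6, push [4, 3]
Visit 3, push []
Visit 4, push [5, 1, 0]
Visit 0, push []
Visit 1, push []
Visit 5, push []

DFS order: [2, 6, 3, 4, 0, 1, 5]


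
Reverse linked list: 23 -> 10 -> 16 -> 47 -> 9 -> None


Step 1: curr=23, set curr.next=prev(None) | reversed so far: 23
Step 2: curr=10, set curr.next=prev(23) | reversed so far: 10 -> 23
Step 3: curr=16, set curr.next=prev(10) | reversed so far: 16 -> 10 -> 23
Step 4: curr=47, set curr.next=prev(16) | reversed so far: 47 -> 16 -> 10 -> 23
Step 5: curr=9, set curr.next=prev(47) | reversed so far: 9 -> 47 -> 16 -> 10 -> 23

9 -> 47 -> 16 -> 10 -> 23 -> None


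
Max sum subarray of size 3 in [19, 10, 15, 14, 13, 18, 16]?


[0:3]: 44
[1:4]: 39
[2:5]: 42
[3:6]: 45
[4:7]: 47

Max: 47 at [4:7]


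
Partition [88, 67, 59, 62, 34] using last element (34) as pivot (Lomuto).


Pivot: 34
Place pivot at 0: [34, 67, 59, 62, 88]

Partitioned: [34, 67, 59, 62, 88]


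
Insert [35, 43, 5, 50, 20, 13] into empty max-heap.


Insert 35: [35]
Insert 43: [43, 35]
Insert 5: [43, 35, 5]
Insert 50: [50, 43, 5, 35]
Insert 20: [50, 43, 5, 35, 20]
Insert 13: [50, 43, 13, 35, 20, 5]

Final heap: [50, 43, 13, 35, 20, 5]


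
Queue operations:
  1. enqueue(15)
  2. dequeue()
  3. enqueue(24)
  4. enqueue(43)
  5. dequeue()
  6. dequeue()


enqueue(15) -> [15]
dequeue()->15, []
enqueue(24) -> [24]
enqueue(43) -> [24, 43]
dequeue()->24, [43]
dequeue()->43, []

Final queue: []


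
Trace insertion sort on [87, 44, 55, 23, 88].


Initial: [87, 44, 55, 23, 88]
Insert 44: [44, 87, 55, 23, 88]
Insert 55: [44, 55, 87, 23, 88]
Insert 23: [23, 44, 55, 87, 88]
Insert 88: [23, 44, 55, 87, 88]

Sorted: [23, 44, 55, 87, 88]


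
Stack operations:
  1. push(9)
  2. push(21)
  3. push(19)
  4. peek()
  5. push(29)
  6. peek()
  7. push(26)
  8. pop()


push(9) -> [9]
push(21) -> [9, 21]
push(19) -> [9, 21, 19]
peek()->19
push(29) -> [9, 21, 19, 29]
peek()->29
push(26) -> [9, 21, 19, 29, 26]
pop()->26, [9, 21, 19, 29]

Final stack: [9, 21, 19, 29]


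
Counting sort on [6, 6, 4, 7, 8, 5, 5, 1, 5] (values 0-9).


Input: [6, 6, 4, 7, 8, 5, 5, 1, 5]
Counts: [0, 1, 0, 0, 1, 3, 2, 1, 1, 0]

Sorted: [1, 4, 5, 5, 5, 6, 6, 7, 8]


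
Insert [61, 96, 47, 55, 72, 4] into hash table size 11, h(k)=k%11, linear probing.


Insert 61: h=6 -> slot 6
Insert 96: h=8 -> slot 8
Insert 47: h=3 -> slot 3
Insert 55: h=0 -> slot 0
Insert 72: h=6, 1 probes -> slot 7
Insert 4: h=4 -> slot 4

Table: [55, None, None, 47, 4, None, 61, 72, 96, None, None]


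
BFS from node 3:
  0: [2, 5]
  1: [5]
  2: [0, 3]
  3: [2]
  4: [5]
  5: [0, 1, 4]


Visit 3, enqueue [2]
Visit 2, enqueue [0]
Visit 0, enqueue [5]
Visit 5, enqueue [1, 4]
Visit 1, enqueue []
Visit 4, enqueue []

BFS order: [3, 2, 0, 5, 1, 4]


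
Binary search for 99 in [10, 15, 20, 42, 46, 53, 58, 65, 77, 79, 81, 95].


Step 1: lo=0, hi=11, mid=5, val=53
Step 2: lo=6, hi=11, mid=8, val=77
Step 3: lo=9, hi=11, mid=10, val=81
Step 4: lo=11, hi=11, mid=11, val=95

Not found


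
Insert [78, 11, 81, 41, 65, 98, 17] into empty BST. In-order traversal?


Insert 78: root
Insert 11: L from 78
Insert 81: R from 78
Insert 41: L from 78 -> R from 11
Insert 65: L from 78 -> R from 11 -> R from 41
Insert 98: R from 78 -> R from 81
Insert 17: L from 78 -> R from 11 -> L from 41

In-order: [11, 17, 41, 65, 78, 81, 98]


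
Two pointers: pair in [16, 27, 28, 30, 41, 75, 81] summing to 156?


lo=0(16)+hi=6(81)=97
lo=1(27)+hi=6(81)=108
lo=2(28)+hi=6(81)=109
lo=3(30)+hi=6(81)=111
lo=4(41)+hi=6(81)=122
lo=5(75)+hi=6(81)=156

Yes: 75+81=156


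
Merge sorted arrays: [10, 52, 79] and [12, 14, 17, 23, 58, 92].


Take 10 from A
Take 12 from B
Take 14 from B
Take 17 from B
Take 23 from B
Take 52 from A
Take 58 from B
Take 79 from A

Merged: [10, 12, 14, 17, 23, 52, 58, 79, 92]


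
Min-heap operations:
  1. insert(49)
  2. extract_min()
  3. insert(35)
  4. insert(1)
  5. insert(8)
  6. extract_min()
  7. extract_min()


insert(49) -> [49]
extract_min()->49, []
insert(35) -> [35]
insert(1) -> [1, 35]
insert(8) -> [1, 35, 8]
extract_min()->1, [8, 35]
extract_min()->8, [35]

Final heap: [35]


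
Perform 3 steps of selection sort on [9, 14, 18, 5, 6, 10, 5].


Initial: [9, 14, 18, 5, 6, 10, 5]
Step 1: min=5 at 3
  Swap: [5, 14, 18, 9, 6, 10, 5]
Step 2: min=5 at 6
  Swap: [5, 5, 18, 9, 6, 10, 14]
Step 3: min=6 at 4
  Swap: [5, 5, 6, 9, 18, 10, 14]

After 3 steps: [5, 5, 6, 9, 18, 10, 14]


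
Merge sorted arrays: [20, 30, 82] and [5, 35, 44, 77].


Take 5 from B
Take 20 from A
Take 30 from A
Take 35 from B
Take 44 from B
Take 77 from B

Merged: [5, 20, 30, 35, 44, 77, 82]


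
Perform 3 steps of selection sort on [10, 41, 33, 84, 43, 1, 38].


Initial: [10, 41, 33, 84, 43, 1, 38]
Step 1: min=1 at 5
  Swap: [1, 41, 33, 84, 43, 10, 38]
Step 2: min=10 at 5
  Swap: [1, 10, 33, 84, 43, 41, 38]
Step 3: min=33 at 2
  Swap: [1, 10, 33, 84, 43, 41, 38]

After 3 steps: [1, 10, 33, 84, 43, 41, 38]


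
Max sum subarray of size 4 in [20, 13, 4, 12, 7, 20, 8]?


[0:4]: 49
[1:5]: 36
[2:6]: 43
[3:7]: 47

Max: 49 at [0:4]


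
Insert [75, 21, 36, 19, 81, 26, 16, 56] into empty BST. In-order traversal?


Insert 75: root
Insert 21: L from 75
Insert 36: L from 75 -> R from 21
Insert 19: L from 75 -> L from 21
Insert 81: R from 75
Insert 26: L from 75 -> R from 21 -> L from 36
Insert 16: L from 75 -> L from 21 -> L from 19
Insert 56: L from 75 -> R from 21 -> R from 36

In-order: [16, 19, 21, 26, 36, 56, 75, 81]


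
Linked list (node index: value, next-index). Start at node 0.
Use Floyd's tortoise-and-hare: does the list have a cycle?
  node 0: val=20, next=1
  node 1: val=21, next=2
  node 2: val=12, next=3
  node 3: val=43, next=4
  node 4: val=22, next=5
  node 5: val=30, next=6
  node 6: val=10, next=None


Floyd's tortoise (slow, +1) and hare (fast, +2):
  init: slow=0, fast=0
  step 1: slow=1, fast=2
  step 2: slow=2, fast=4
  step 3: slow=3, fast=6
  step 4: fast -> None, no cycle

Cycle: no


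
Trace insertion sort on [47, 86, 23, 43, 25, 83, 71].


Initial: [47, 86, 23, 43, 25, 83, 71]
Insert 86: [47, 86, 23, 43, 25, 83, 71]
Insert 23: [23, 47, 86, 43, 25, 83, 71]
Insert 43: [23, 43, 47, 86, 25, 83, 71]
Insert 25: [23, 25, 43, 47, 86, 83, 71]
Insert 83: [23, 25, 43, 47, 83, 86, 71]
Insert 71: [23, 25, 43, 47, 71, 83, 86]

Sorted: [23, 25, 43, 47, 71, 83, 86]


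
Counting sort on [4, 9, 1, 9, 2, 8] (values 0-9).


Input: [4, 9, 1, 9, 2, 8]
Counts: [0, 1, 1, 0, 1, 0, 0, 0, 1, 2]

Sorted: [1, 2, 4, 8, 9, 9]


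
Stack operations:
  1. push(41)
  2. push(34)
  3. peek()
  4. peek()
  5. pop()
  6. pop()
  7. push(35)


push(41) -> [41]
push(34) -> [41, 34]
peek()->34
peek()->34
pop()->34, [41]
pop()->41, []
push(35) -> [35]

Final stack: [35]


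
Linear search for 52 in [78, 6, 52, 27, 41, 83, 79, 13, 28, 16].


i=0: 78!=52
i=1: 6!=52
i=2: 52==52 found!

Found at 2, 3 comps


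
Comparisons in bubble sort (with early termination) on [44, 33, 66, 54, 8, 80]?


Algorithm: bubble sort (with early termination)
Input: [44, 33, 66, 54, 8, 80]
Sorted: [8, 33, 44, 54, 66, 80]

15


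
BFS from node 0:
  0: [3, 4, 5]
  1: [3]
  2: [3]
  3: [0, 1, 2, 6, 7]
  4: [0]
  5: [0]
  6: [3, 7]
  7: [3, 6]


Visit 0, enqueue [3, 4, 5]
Visit 3, enqueue [1, 2, 6, 7]
Visit 4, enqueue []
Visit 5, enqueue []
Visit 1, enqueue []
Visit 2, enqueue []
Visit 6, enqueue []
Visit 7, enqueue []

BFS order: [0, 3, 4, 5, 1, 2, 6, 7]


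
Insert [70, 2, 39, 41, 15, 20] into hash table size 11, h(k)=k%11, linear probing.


Insert 70: h=4 -> slot 4
Insert 2: h=2 -> slot 2
Insert 39: h=6 -> slot 6
Insert 41: h=8 -> slot 8
Insert 15: h=4, 1 probes -> slot 5
Insert 20: h=9 -> slot 9

Table: [None, None, 2, None, 70, 15, 39, None, 41, 20, None]


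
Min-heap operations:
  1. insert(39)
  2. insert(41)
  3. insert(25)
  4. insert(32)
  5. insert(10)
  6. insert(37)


insert(39) -> [39]
insert(41) -> [39, 41]
insert(25) -> [25, 41, 39]
insert(32) -> [25, 32, 39, 41]
insert(10) -> [10, 25, 39, 41, 32]
insert(37) -> [10, 25, 37, 41, 32, 39]

Final heap: [10, 25, 37, 41, 32, 39]


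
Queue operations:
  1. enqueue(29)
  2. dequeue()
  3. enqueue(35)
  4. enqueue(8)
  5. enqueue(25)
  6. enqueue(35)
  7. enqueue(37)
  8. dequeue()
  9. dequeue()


enqueue(29) -> [29]
dequeue()->29, []
enqueue(35) -> [35]
enqueue(8) -> [35, 8]
enqueue(25) -> [35, 8, 25]
enqueue(35) -> [35, 8, 25, 35]
enqueue(37) -> [35, 8, 25, 35, 37]
dequeue()->35, [8, 25, 35, 37]
dequeue()->8, [25, 35, 37]

Final queue: [25, 35, 37]


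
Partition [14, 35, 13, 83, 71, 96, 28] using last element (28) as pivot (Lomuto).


Pivot: 28
  14 <= 28: advance i (no swap)
  13 <= 28: swap -> [14, 13, 35, 83, 71, 96, 28]
Place pivot at 2: [14, 13, 28, 83, 71, 96, 35]

Partitioned: [14, 13, 28, 83, 71, 96, 35]


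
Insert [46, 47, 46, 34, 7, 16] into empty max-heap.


Insert 46: [46]
Insert 47: [47, 46]
Insert 46: [47, 46, 46]
Insert 34: [47, 46, 46, 34]
Insert 7: [47, 46, 46, 34, 7]
Insert 16: [47, 46, 46, 34, 7, 16]

Final heap: [47, 46, 46, 34, 7, 16]


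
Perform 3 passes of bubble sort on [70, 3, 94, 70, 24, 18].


Initial: [70, 3, 94, 70, 24, 18]
Pass 1: [3, 70, 70, 24, 18, 94] (4 swaps)
Pass 2: [3, 70, 24, 18, 70, 94] (2 swaps)
Pass 3: [3, 24, 18, 70, 70, 94] (2 swaps)

After 3 passes: [3, 24, 18, 70, 70, 94]


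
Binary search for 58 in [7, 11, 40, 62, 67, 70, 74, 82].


Step 1: lo=0, hi=7, mid=3, val=62
Step 2: lo=0, hi=2, mid=1, val=11
Step 3: lo=2, hi=2, mid=2, val=40

Not found


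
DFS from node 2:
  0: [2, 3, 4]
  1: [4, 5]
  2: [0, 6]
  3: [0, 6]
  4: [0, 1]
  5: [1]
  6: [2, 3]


Visit 2, push [6, 0]
Visit 0, push [4, 3]
Visit 3, push [6]
Visit 6, push []
Visit 4, push [1]
Visit 1, push [5]
Visit 5, push []

DFS order: [2, 0, 3, 6, 4, 1, 5]


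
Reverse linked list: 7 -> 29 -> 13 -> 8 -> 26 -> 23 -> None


Step 1: curr=7, set curr.next=prev(None) | reversed so far: 7
Step 2: curr=29, set curr.next=prev(7) | reversed so far: 29 -> 7
Step 3: curr=13, set curr.next=prev(29) | reversed so far: 13 -> 29 -> 7
Step 4: curr=8, set curr.next=prev(13) | reversed so far: 8 -> 13 -> 29 -> 7
Step 5: curr=26, set curr.next=prev(8) | reversed so far: 26 -> 8 -> 13 -> 29 -> 7
Step 6: curr=23, set curr.next=prev(26) | reversed so far: 23 -> 26 -> 8 -> 13 -> 29 -> 7

23 -> 26 -> 8 -> 13 -> 29 -> 7 -> None


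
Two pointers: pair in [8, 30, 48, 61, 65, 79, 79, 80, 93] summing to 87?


lo=0(8)+hi=8(93)=101
lo=0(8)+hi=7(80)=88
lo=0(8)+hi=6(79)=87

Yes: 8+79=87


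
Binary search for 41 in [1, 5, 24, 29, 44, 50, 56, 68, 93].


Step 1: lo=0, hi=8, mid=4, val=44
Step 2: lo=0, hi=3, mid=1, val=5
Step 3: lo=2, hi=3, mid=2, val=24
Step 4: lo=3, hi=3, mid=3, val=29

Not found


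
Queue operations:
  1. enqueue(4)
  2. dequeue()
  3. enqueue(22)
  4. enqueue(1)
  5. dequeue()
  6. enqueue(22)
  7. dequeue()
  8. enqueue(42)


enqueue(4) -> [4]
dequeue()->4, []
enqueue(22) -> [22]
enqueue(1) -> [22, 1]
dequeue()->22, [1]
enqueue(22) -> [1, 22]
dequeue()->1, [22]
enqueue(42) -> [22, 42]

Final queue: [22, 42]


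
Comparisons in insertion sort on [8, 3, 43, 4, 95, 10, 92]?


Algorithm: insertion sort
Input: [8, 3, 43, 4, 95, 10, 92]
Sorted: [3, 4, 8, 10, 43, 92, 95]

11


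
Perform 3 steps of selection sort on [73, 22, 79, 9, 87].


Initial: [73, 22, 79, 9, 87]
Step 1: min=9 at 3
  Swap: [9, 22, 79, 73, 87]
Step 2: min=22 at 1
  Swap: [9, 22, 79, 73, 87]
Step 3: min=73 at 3
  Swap: [9, 22, 73, 79, 87]

After 3 steps: [9, 22, 73, 79, 87]


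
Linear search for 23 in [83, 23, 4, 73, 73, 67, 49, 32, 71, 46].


i=0: 83!=23
i=1: 23==23 found!

Found at 1, 2 comps


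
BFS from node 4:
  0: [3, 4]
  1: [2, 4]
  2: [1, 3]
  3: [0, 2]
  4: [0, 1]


Visit 4, enqueue [0, 1]
Visit 0, enqueue [3]
Visit 1, enqueue [2]
Visit 3, enqueue []
Visit 2, enqueue []

BFS order: [4, 0, 1, 3, 2]


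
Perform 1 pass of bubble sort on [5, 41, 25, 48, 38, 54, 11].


Initial: [5, 41, 25, 48, 38, 54, 11]
Pass 1: [5, 25, 41, 38, 48, 11, 54] (3 swaps)

After 1 pass: [5, 25, 41, 38, 48, 11, 54]


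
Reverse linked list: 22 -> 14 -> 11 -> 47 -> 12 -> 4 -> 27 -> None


Step 1: curr=22, set curr.next=prev(None) | reversed so far: 22
Step 2: curr=14, set curr.next=prev(22) | reversed so far: 14 -> 22
Step 3: curr=11, set curr.next=prev(14) | reversed so far: 11 -> 14 -> 22
Step 4: curr=47, set curr.next=prev(11) | reversed so far: 47 -> 11 -> 14 -> 22
Step 5: curr=12, set curr.next=prev(47) | reversed so far: 12 -> 47 -> 11 -> 14 -> 22
Step 6: curr=4, set curr.next=prev(12) | reversed so far: 4 -> 12 -> 47 -> 11 -> 14 -> 22
Step 7: curr=27, set curr.next=prev(4) | reversed so far: 27 -> 4 -> 12 -> 47 -> 11 -> 14 -> 22

27 -> 4 -> 12 -> 47 -> 11 -> 14 -> 22 -> None


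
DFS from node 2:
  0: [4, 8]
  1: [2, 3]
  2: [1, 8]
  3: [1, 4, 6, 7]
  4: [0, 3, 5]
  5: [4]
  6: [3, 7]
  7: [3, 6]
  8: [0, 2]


Visit 2, push [8, 1]
Visit 1, push [3]
Visit 3, push [7, 6, 4]
Visit 4, push [5, 0]
Visit 0, push [8]
Visit 8, push []
Visit 5, push []
Visit 6, push [7]
Visit 7, push []

DFS order: [2, 1, 3, 4, 0, 8, 5, 6, 7]


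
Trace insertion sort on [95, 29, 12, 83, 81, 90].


Initial: [95, 29, 12, 83, 81, 90]
Insert 29: [29, 95, 12, 83, 81, 90]
Insert 12: [12, 29, 95, 83, 81, 90]
Insert 83: [12, 29, 83, 95, 81, 90]
Insert 81: [12, 29, 81, 83, 95, 90]
Insert 90: [12, 29, 81, 83, 90, 95]

Sorted: [12, 29, 81, 83, 90, 95]


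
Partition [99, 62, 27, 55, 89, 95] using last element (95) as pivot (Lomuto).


Pivot: 95
  62 <= 95: swap -> [62, 99, 27, 55, 89, 95]
  27 <= 95: swap -> [62, 27, 99, 55, 89, 95]
  55 <= 95: swap -> [62, 27, 55, 99, 89, 95]
  89 <= 95: swap -> [62, 27, 55, 89, 99, 95]
Place pivot at 4: [62, 27, 55, 89, 95, 99]

Partitioned: [62, 27, 55, 89, 95, 99]


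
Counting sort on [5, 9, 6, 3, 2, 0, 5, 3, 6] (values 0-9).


Input: [5, 9, 6, 3, 2, 0, 5, 3, 6]
Counts: [1, 0, 1, 2, 0, 2, 2, 0, 0, 1]

Sorted: [0, 2, 3, 3, 5, 5, 6, 6, 9]


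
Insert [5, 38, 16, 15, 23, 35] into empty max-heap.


Insert 5: [5]
Insert 38: [38, 5]
Insert 16: [38, 5, 16]
Insert 15: [38, 15, 16, 5]
Insert 23: [38, 23, 16, 5, 15]
Insert 35: [38, 23, 35, 5, 15, 16]

Final heap: [38, 23, 35, 5, 15, 16]


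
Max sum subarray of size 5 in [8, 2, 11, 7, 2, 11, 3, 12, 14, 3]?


[0:5]: 30
[1:6]: 33
[2:7]: 34
[3:8]: 35
[4:9]: 42
[5:10]: 43

Max: 43 at [5:10]


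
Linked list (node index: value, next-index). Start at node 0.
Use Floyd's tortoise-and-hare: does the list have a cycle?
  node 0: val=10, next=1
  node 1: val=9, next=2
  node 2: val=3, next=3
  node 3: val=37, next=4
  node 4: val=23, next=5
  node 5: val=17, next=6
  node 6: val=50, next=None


Floyd's tortoise (slow, +1) and hare (fast, +2):
  init: slow=0, fast=0
  step 1: slow=1, fast=2
  step 2: slow=2, fast=4
  step 3: slow=3, fast=6
  step 4: fast -> None, no cycle

Cycle: no


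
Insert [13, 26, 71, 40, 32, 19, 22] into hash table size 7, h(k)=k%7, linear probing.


Insert 13: h=6 -> slot 6
Insert 26: h=5 -> slot 5
Insert 71: h=1 -> slot 1
Insert 40: h=5, 2 probes -> slot 0
Insert 32: h=4 -> slot 4
Insert 19: h=5, 4 probes -> slot 2
Insert 22: h=1, 2 probes -> slot 3

Table: [40, 71, 19, 22, 32, 26, 13]


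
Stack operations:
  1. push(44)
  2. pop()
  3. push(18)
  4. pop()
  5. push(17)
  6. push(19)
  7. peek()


push(44) -> [44]
pop()->44, []
push(18) -> [18]
pop()->18, []
push(17) -> [17]
push(19) -> [17, 19]
peek()->19

Final stack: [17, 19]


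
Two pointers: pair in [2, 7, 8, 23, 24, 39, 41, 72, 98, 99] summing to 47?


lo=0(2)+hi=9(99)=101
lo=0(2)+hi=8(98)=100
lo=0(2)+hi=7(72)=74
lo=0(2)+hi=6(41)=43
lo=1(7)+hi=6(41)=48
lo=1(7)+hi=5(39)=46
lo=2(8)+hi=5(39)=47

Yes: 8+39=47


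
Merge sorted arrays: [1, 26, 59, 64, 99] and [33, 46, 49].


Take 1 from A
Take 26 from A
Take 33 from B
Take 46 from B
Take 49 from B

Merged: [1, 26, 33, 46, 49, 59, 64, 99]


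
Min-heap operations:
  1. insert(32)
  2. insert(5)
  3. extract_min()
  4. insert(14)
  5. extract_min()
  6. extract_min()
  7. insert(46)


insert(32) -> [32]
insert(5) -> [5, 32]
extract_min()->5, [32]
insert(14) -> [14, 32]
extract_min()->14, [32]
extract_min()->32, []
insert(46) -> [46]

Final heap: [46]


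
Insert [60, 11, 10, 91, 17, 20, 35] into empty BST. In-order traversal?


Insert 60: root
Insert 11: L from 60
Insert 10: L from 60 -> L from 11
Insert 91: R from 60
Insert 17: L from 60 -> R from 11
Insert 20: L from 60 -> R from 11 -> R from 17
Insert 35: L from 60 -> R from 11 -> R from 17 -> R from 20

In-order: [10, 11, 17, 20, 35, 60, 91]


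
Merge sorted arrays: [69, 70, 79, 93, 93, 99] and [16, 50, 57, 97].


Take 16 from B
Take 50 from B
Take 57 from B
Take 69 from A
Take 70 from A
Take 79 from A
Take 93 from A
Take 93 from A
Take 97 from B

Merged: [16, 50, 57, 69, 70, 79, 93, 93, 97, 99]


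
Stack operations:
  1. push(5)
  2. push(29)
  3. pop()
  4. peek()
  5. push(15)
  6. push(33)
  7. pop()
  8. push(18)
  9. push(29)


push(5) -> [5]
push(29) -> [5, 29]
pop()->29, [5]
peek()->5
push(15) -> [5, 15]
push(33) -> [5, 15, 33]
pop()->33, [5, 15]
push(18) -> [5, 15, 18]
push(29) -> [5, 15, 18, 29]

Final stack: [5, 15, 18, 29]


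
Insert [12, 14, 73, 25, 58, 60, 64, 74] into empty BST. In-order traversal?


Insert 12: root
Insert 14: R from 12
Insert 73: R from 12 -> R from 14
Insert 25: R from 12 -> R from 14 -> L from 73
Insert 58: R from 12 -> R from 14 -> L from 73 -> R from 25
Insert 60: R from 12 -> R from 14 -> L from 73 -> R from 25 -> R from 58
Insert 64: R from 12 -> R from 14 -> L from 73 -> R from 25 -> R from 58 -> R from 60
Insert 74: R from 12 -> R from 14 -> R from 73

In-order: [12, 14, 25, 58, 60, 64, 73, 74]


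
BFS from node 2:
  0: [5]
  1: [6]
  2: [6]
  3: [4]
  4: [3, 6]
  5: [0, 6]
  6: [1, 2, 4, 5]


Visit 2, enqueue [6]
Visit 6, enqueue [1, 4, 5]
Visit 1, enqueue []
Visit 4, enqueue [3]
Visit 5, enqueue [0]
Visit 3, enqueue []
Visit 0, enqueue []

BFS order: [2, 6, 1, 4, 5, 3, 0]


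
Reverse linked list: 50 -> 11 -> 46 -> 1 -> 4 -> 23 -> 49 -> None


Step 1: curr=50, set curr.next=prev(None) | reversed so far: 50
Step 2: curr=11, set curr.next=prev(50) | reversed so far: 11 -> 50
Step 3: curr=46, set curr.next=prev(11) | reversed so far: 46 -> 11 -> 50
Step 4: curr=1, set curr.next=prev(46) | reversed so far: 1 -> 46 -> 11 -> 50
Step 5: curr=4, set curr.next=prev(1) | reversed so far: 4 -> 1 -> 46 -> 11 -> 50
Step 6: curr=23, set curr.next=prev(4) | reversed so far: 23 -> 4 -> 1 -> 46 -> 11 -> 50
Step 7: curr=49, set curr.next=prev(23) | reversed so far: 49 -> 23 -> 4 -> 1 -> 46 -> 11 -> 50

49 -> 23 -> 4 -> 1 -> 46 -> 11 -> 50 -> None


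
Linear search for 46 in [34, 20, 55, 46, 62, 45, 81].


i=0: 34!=46
i=1: 20!=46
i=2: 55!=46
i=3: 46==46 found!

Found at 3, 4 comps


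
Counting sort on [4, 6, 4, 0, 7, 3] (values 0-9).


Input: [4, 6, 4, 0, 7, 3]
Counts: [1, 0, 0, 1, 2, 0, 1, 1, 0, 0]

Sorted: [0, 3, 4, 4, 6, 7]


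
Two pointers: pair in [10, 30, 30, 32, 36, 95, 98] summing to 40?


lo=0(10)+hi=6(98)=108
lo=0(10)+hi=5(95)=105
lo=0(10)+hi=4(36)=46
lo=0(10)+hi=3(32)=42
lo=0(10)+hi=2(30)=40

Yes: 10+30=40


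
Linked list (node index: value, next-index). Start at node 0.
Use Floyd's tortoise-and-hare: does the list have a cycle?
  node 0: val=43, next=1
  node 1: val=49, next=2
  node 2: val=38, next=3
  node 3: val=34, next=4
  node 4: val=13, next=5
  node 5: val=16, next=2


Floyd's tortoise (slow, +1) and hare (fast, +2):
  init: slow=0, fast=0
  step 1: slow=1, fast=2
  step 2: slow=2, fast=4
  step 3: slow=3, fast=2
  step 4: slow=4, fast=4
  slow == fast at node 4: cycle detected

Cycle: yes


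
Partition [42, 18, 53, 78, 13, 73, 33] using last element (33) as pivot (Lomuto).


Pivot: 33
  18 <= 33: swap -> [18, 42, 53, 78, 13, 73, 33]
  13 <= 33: swap -> [18, 13, 53, 78, 42, 73, 33]
Place pivot at 2: [18, 13, 33, 78, 42, 73, 53]

Partitioned: [18, 13, 33, 78, 42, 73, 53]


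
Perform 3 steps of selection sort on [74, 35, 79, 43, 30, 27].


Initial: [74, 35, 79, 43, 30, 27]
Step 1: min=27 at 5
  Swap: [27, 35, 79, 43, 30, 74]
Step 2: min=30 at 4
  Swap: [27, 30, 79, 43, 35, 74]
Step 3: min=35 at 4
  Swap: [27, 30, 35, 43, 79, 74]

After 3 steps: [27, 30, 35, 43, 79, 74]


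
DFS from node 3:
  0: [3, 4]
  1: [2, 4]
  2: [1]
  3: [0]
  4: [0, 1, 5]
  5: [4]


Visit 3, push [0]
Visit 0, push [4]
Visit 4, push [5, 1]
Visit 1, push [2]
Visit 2, push []
Visit 5, push []

DFS order: [3, 0, 4, 1, 2, 5]


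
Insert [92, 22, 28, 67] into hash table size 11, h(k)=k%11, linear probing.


Insert 92: h=4 -> slot 4
Insert 22: h=0 -> slot 0
Insert 28: h=6 -> slot 6
Insert 67: h=1 -> slot 1

Table: [22, 67, None, None, 92, None, 28, None, None, None, None]


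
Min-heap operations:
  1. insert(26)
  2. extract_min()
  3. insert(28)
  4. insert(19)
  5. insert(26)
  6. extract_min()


insert(26) -> [26]
extract_min()->26, []
insert(28) -> [28]
insert(19) -> [19, 28]
insert(26) -> [19, 28, 26]
extract_min()->19, [26, 28]

Final heap: [26, 28]


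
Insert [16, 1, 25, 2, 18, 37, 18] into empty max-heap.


Insert 16: [16]
Insert 1: [16, 1]
Insert 25: [25, 1, 16]
Insert 2: [25, 2, 16, 1]
Insert 18: [25, 18, 16, 1, 2]
Insert 37: [37, 18, 25, 1, 2, 16]
Insert 18: [37, 18, 25, 1, 2, 16, 18]

Final heap: [37, 18, 25, 1, 2, 16, 18]


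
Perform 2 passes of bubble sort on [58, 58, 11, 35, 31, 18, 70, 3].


Initial: [58, 58, 11, 35, 31, 18, 70, 3]
Pass 1: [58, 11, 35, 31, 18, 58, 3, 70] (5 swaps)
Pass 2: [11, 35, 31, 18, 58, 3, 58, 70] (5 swaps)

After 2 passes: [11, 35, 31, 18, 58, 3, 58, 70]


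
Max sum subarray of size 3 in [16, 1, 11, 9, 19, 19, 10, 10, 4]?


[0:3]: 28
[1:4]: 21
[2:5]: 39
[3:6]: 47
[4:7]: 48
[5:8]: 39
[6:9]: 24

Max: 48 at [4:7]


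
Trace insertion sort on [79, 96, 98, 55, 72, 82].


Initial: [79, 96, 98, 55, 72, 82]
Insert 96: [79, 96, 98, 55, 72, 82]
Insert 98: [79, 96, 98, 55, 72, 82]
Insert 55: [55, 79, 96, 98, 72, 82]
Insert 72: [55, 72, 79, 96, 98, 82]
Insert 82: [55, 72, 79, 82, 96, 98]

Sorted: [55, 72, 79, 82, 96, 98]


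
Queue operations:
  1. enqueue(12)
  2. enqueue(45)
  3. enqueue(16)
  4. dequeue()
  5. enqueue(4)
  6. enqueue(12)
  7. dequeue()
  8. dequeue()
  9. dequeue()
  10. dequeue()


enqueue(12) -> [12]
enqueue(45) -> [12, 45]
enqueue(16) -> [12, 45, 16]
dequeue()->12, [45, 16]
enqueue(4) -> [45, 16, 4]
enqueue(12) -> [45, 16, 4, 12]
dequeue()->45, [16, 4, 12]
dequeue()->16, [4, 12]
dequeue()->4, [12]
dequeue()->12, []

Final queue: []


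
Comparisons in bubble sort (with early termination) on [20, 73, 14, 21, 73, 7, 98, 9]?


Algorithm: bubble sort (with early termination)
Input: [20, 73, 14, 21, 73, 7, 98, 9]
Sorted: [7, 9, 14, 20, 21, 73, 73, 98]

28


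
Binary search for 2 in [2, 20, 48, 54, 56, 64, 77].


Step 1: lo=0, hi=6, mid=3, val=54
Step 2: lo=0, hi=2, mid=1, val=20
Step 3: lo=0, hi=0, mid=0, val=2

Found at index 0


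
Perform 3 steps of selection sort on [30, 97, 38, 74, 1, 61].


Initial: [30, 97, 38, 74, 1, 61]
Step 1: min=1 at 4
  Swap: [1, 97, 38, 74, 30, 61]
Step 2: min=30 at 4
  Swap: [1, 30, 38, 74, 97, 61]
Step 3: min=38 at 2
  Swap: [1, 30, 38, 74, 97, 61]

After 3 steps: [1, 30, 38, 74, 97, 61]


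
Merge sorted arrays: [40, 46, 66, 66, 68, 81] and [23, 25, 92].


Take 23 from B
Take 25 from B
Take 40 from A
Take 46 from A
Take 66 from A
Take 66 from A
Take 68 from A
Take 81 from A

Merged: [23, 25, 40, 46, 66, 66, 68, 81, 92]


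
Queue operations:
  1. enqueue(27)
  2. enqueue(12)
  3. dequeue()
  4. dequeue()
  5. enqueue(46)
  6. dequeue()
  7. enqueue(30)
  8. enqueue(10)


enqueue(27) -> [27]
enqueue(12) -> [27, 12]
dequeue()->27, [12]
dequeue()->12, []
enqueue(46) -> [46]
dequeue()->46, []
enqueue(30) -> [30]
enqueue(10) -> [30, 10]

Final queue: [30, 10]


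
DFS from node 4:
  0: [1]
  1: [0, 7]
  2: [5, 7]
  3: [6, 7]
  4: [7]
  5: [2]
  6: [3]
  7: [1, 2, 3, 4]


Visit 4, push [7]
Visit 7, push [3, 2, 1]
Visit 1, push [0]
Visit 0, push []
Visit 2, push [5]
Visit 5, push []
Visit 3, push [6]
Visit 6, push []

DFS order: [4, 7, 1, 0, 2, 5, 3, 6]


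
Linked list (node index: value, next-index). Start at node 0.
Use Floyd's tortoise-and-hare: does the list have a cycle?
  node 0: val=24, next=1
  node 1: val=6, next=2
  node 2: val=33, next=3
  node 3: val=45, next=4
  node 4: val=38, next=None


Floyd's tortoise (slow, +1) and hare (fast, +2):
  init: slow=0, fast=0
  step 1: slow=1, fast=2
  step 2: slow=2, fast=4
  step 3: fast -> None, no cycle

Cycle: no


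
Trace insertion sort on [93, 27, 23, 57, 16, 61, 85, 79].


Initial: [93, 27, 23, 57, 16, 61, 85, 79]
Insert 27: [27, 93, 23, 57, 16, 61, 85, 79]
Insert 23: [23, 27, 93, 57, 16, 61, 85, 79]
Insert 57: [23, 27, 57, 93, 16, 61, 85, 79]
Insert 16: [16, 23, 27, 57, 93, 61, 85, 79]
Insert 61: [16, 23, 27, 57, 61, 93, 85, 79]
Insert 85: [16, 23, 27, 57, 61, 85, 93, 79]
Insert 79: [16, 23, 27, 57, 61, 79, 85, 93]

Sorted: [16, 23, 27, 57, 61, 79, 85, 93]


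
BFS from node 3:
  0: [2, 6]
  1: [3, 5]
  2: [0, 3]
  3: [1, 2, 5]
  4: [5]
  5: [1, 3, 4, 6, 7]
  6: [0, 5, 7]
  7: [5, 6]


Visit 3, enqueue [1, 2, 5]
Visit 1, enqueue []
Visit 2, enqueue [0]
Visit 5, enqueue [4, 6, 7]
Visit 0, enqueue []
Visit 4, enqueue []
Visit 6, enqueue []
Visit 7, enqueue []

BFS order: [3, 1, 2, 5, 0, 4, 6, 7]


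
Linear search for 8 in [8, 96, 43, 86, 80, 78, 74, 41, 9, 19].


i=0: 8==8 found!

Found at 0, 1 comps


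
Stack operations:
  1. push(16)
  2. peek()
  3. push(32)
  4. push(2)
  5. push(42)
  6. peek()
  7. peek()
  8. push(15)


push(16) -> [16]
peek()->16
push(32) -> [16, 32]
push(2) -> [16, 32, 2]
push(42) -> [16, 32, 2, 42]
peek()->42
peek()->42
push(15) -> [16, 32, 2, 42, 15]

Final stack: [16, 32, 2, 42, 15]


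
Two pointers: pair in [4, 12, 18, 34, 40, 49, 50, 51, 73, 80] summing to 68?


lo=0(4)+hi=9(80)=84
lo=0(4)+hi=8(73)=77
lo=0(4)+hi=7(51)=55
lo=1(12)+hi=7(51)=63
lo=2(18)+hi=7(51)=69
lo=2(18)+hi=6(50)=68

Yes: 18+50=68


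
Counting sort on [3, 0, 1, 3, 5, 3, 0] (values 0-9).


Input: [3, 0, 1, 3, 5, 3, 0]
Counts: [2, 1, 0, 3, 0, 1, 0, 0, 0, 0]

Sorted: [0, 0, 1, 3, 3, 3, 5]


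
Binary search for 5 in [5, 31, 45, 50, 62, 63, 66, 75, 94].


Step 1: lo=0, hi=8, mid=4, val=62
Step 2: lo=0, hi=3, mid=1, val=31
Step 3: lo=0, hi=0, mid=0, val=5

Found at index 0


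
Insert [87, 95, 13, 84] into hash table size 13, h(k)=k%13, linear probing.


Insert 87: h=9 -> slot 9
Insert 95: h=4 -> slot 4
Insert 13: h=0 -> slot 0
Insert 84: h=6 -> slot 6

Table: [13, None, None, None, 95, None, 84, None, None, 87, None, None, None]


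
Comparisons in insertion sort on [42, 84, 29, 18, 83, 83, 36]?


Algorithm: insertion sort
Input: [42, 84, 29, 18, 83, 83, 36]
Sorted: [18, 29, 36, 42, 83, 83, 84]

15


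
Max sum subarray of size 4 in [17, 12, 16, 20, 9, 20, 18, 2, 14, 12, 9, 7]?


[0:4]: 65
[1:5]: 57
[2:6]: 65
[3:7]: 67
[4:8]: 49
[5:9]: 54
[6:10]: 46
[7:11]: 37
[8:12]: 42

Max: 67 at [3:7]


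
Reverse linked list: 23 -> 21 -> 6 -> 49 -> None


Step 1: curr=23, set curr.next=prev(None) | reversed so far: 23
Step 2: curr=21, set curr.next=prev(23) | reversed so far: 21 -> 23
Step 3: curr=6, set curr.next=prev(21) | reversed so far: 6 -> 21 -> 23
Step 4: curr=49, set curr.next=prev(6) | reversed so far: 49 -> 6 -> 21 -> 23

49 -> 6 -> 21 -> 23 -> None


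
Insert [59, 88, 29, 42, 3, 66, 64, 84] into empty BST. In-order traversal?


Insert 59: root
Insert 88: R from 59
Insert 29: L from 59
Insert 42: L from 59 -> R from 29
Insert 3: L from 59 -> L from 29
Insert 66: R from 59 -> L from 88
Insert 64: R from 59 -> L from 88 -> L from 66
Insert 84: R from 59 -> L from 88 -> R from 66

In-order: [3, 29, 42, 59, 64, 66, 84, 88]


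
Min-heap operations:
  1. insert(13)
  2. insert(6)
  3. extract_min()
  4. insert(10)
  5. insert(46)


insert(13) -> [13]
insert(6) -> [6, 13]
extract_min()->6, [13]
insert(10) -> [10, 13]
insert(46) -> [10, 13, 46]

Final heap: [10, 13, 46]


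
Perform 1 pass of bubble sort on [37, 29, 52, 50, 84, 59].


Initial: [37, 29, 52, 50, 84, 59]
Pass 1: [29, 37, 50, 52, 59, 84] (3 swaps)

After 1 pass: [29, 37, 50, 52, 59, 84]


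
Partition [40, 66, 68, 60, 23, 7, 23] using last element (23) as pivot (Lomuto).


Pivot: 23
  23 <= 23: swap -> [23, 66, 68, 60, 40, 7, 23]
  7 <= 23: swap -> [23, 7, 68, 60, 40, 66, 23]
Place pivot at 2: [23, 7, 23, 60, 40, 66, 68]

Partitioned: [23, 7, 23, 60, 40, 66, 68]


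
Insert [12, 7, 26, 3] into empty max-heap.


Insert 12: [12]
Insert 7: [12, 7]
Insert 26: [26, 7, 12]
Insert 3: [26, 7, 12, 3]

Final heap: [26, 7, 12, 3]


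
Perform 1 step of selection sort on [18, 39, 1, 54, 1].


Initial: [18, 39, 1, 54, 1]
Step 1: min=1 at 2
  Swap: [1, 39, 18, 54, 1]

After 1 step: [1, 39, 18, 54, 1]


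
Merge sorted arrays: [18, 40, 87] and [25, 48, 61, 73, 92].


Take 18 from A
Take 25 from B
Take 40 from A
Take 48 from B
Take 61 from B
Take 73 from B
Take 87 from A

Merged: [18, 25, 40, 48, 61, 73, 87, 92]


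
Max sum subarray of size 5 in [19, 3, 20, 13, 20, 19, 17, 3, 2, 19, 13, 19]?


[0:5]: 75
[1:6]: 75
[2:7]: 89
[3:8]: 72
[4:9]: 61
[5:10]: 60
[6:11]: 54
[7:12]: 56

Max: 89 at [2:7]
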